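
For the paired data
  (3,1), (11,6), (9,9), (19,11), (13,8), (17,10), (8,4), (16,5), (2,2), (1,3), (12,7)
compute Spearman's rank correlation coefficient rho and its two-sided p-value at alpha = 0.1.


Step 1: Rank x and y separately (midranks; no ties here).
rank(x): 3->3, 11->6, 9->5, 19->11, 13->8, 17->10, 8->4, 16->9, 2->2, 1->1, 12->7
rank(y): 1->1, 6->6, 9->9, 11->11, 8->8, 10->10, 4->4, 5->5, 2->2, 3->3, 7->7
Step 2: d_i = R_x(i) - R_y(i); compute d_i^2.
  (3-1)^2=4, (6-6)^2=0, (5-9)^2=16, (11-11)^2=0, (8-8)^2=0, (10-10)^2=0, (4-4)^2=0, (9-5)^2=16, (2-2)^2=0, (1-3)^2=4, (7-7)^2=0
sum(d^2) = 40.
Step 3: rho = 1 - 6*40 / (11*(11^2 - 1)) = 1 - 240/1320 = 0.818182.
Step 4: Under H0, t = rho * sqrt((n-2)/(1-rho^2)) = 4.2691 ~ t(9).
Step 5: Two-sided p-value from the t-distribution with 9 df = 0.002083.
Step 6: alpha = 0.1. reject H0.

rho = 0.8182, p = 0.002083, reject H0 at alpha = 0.1.


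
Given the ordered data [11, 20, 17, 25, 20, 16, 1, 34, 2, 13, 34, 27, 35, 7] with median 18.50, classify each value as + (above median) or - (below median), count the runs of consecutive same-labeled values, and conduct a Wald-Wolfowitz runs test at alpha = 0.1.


Step 1: Compute median = 18.50; label A = above, B = below.
Labels in order: BABAABBABBAAAB  (n_A = 7, n_B = 7)
Step 2: Count runs R = 9.
Step 3: Under H0 (random ordering), E[R] = 2*n_A*n_B/(n_A+n_B) + 1 = 2*7*7/14 + 1 = 8.0000.
        Var[R] = 2*n_A*n_B*(2*n_A*n_B - n_A - n_B) / ((n_A+n_B)^2 * (n_A+n_B-1)) = 8232/2548 = 3.2308.
        SD[R] = 1.7974.
Step 4: Continuity-corrected z = (R - 0.5 - E[R]) / SD[R] = (9 - 0.5 - 8.0000) / 1.7974 = 0.2782.
Step 5: Two-sided p-value via normal approximation = 2*(1 - Phi(|z|)) = 0.780879.
Step 6: alpha = 0.1. fail to reject H0.

R = 9, z = 0.2782, p = 0.780879, fail to reject H0.


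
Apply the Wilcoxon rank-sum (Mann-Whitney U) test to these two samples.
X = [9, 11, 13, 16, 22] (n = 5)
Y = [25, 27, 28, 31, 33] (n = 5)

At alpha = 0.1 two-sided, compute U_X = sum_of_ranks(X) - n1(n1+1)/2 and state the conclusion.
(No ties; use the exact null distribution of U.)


Step 1: Combine and sort all 10 observations; assign midranks.
sorted (value, group): (9,X), (11,X), (13,X), (16,X), (22,X), (25,Y), (27,Y), (28,Y), (31,Y), (33,Y)
ranks: 9->1, 11->2, 13->3, 16->4, 22->5, 25->6, 27->7, 28->8, 31->9, 33->10
Step 2: Rank sum for X: R1 = 1 + 2 + 3 + 4 + 5 = 15.
Step 3: U_X = R1 - n1(n1+1)/2 = 15 - 5*6/2 = 15 - 15 = 0.
       U_Y = n1*n2 - U_X = 25 - 0 = 25.
Step 4: No ties, so the exact null distribution of U (based on enumerating the C(10,5) = 252 equally likely rank assignments) gives the two-sided p-value.
Step 5: p-value = 0.007937; compare to alpha = 0.1. reject H0.

U_X = 0, p = 0.007937, reject H0 at alpha = 0.1.


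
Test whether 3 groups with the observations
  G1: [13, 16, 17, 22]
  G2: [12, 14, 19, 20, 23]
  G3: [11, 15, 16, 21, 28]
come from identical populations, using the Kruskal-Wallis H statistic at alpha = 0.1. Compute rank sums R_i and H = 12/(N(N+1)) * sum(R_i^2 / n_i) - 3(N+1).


Step 1: Combine all N = 14 observations and assign midranks.
sorted (value, group, rank): (11,G3,1), (12,G2,2), (13,G1,3), (14,G2,4), (15,G3,5), (16,G1,6.5), (16,G3,6.5), (17,G1,8), (19,G2,9), (20,G2,10), (21,G3,11), (22,G1,12), (23,G2,13), (28,G3,14)
Step 2: Sum ranks within each group.
R_1 = 29.5 (n_1 = 4)
R_2 = 38 (n_2 = 5)
R_3 = 37.5 (n_3 = 5)
Step 3: H = 12/(N(N+1)) * sum(R_i^2/n_i) - 3(N+1)
     = 12/(14*15) * (29.5^2/4 + 38^2/5 + 37.5^2/5) - 3*15
     = 0.057143 * 787.612 - 45
     = 0.006429.
Step 4: Ties present; correction factor C = 1 - 6/(14^3 - 14) = 0.997802. Corrected H = 0.006429 / 0.997802 = 0.006443.
Step 5: Under H0, H ~ chi^2(2); p-value = 0.996784.
Step 6: alpha = 0.1. fail to reject H0.

H = 0.0064, df = 2, p = 0.996784, fail to reject H0.


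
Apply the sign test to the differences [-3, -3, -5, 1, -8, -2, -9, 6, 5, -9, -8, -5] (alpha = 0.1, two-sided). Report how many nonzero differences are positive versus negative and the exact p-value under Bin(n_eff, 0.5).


Step 1: Discard zero differences. Original n = 12; n_eff = number of nonzero differences = 12.
Nonzero differences (with sign): -3, -3, -5, +1, -8, -2, -9, +6, +5, -9, -8, -5
Step 2: Count signs: positive = 3, negative = 9.
Step 3: Under H0: P(positive) = 0.5, so the number of positives S ~ Bin(12, 0.5).
Step 4: Two-sided exact p-value = sum of Bin(12,0.5) probabilities at or below the observed probability = 0.145996.
Step 5: alpha = 0.1. fail to reject H0.

n_eff = 12, pos = 3, neg = 9, p = 0.145996, fail to reject H0.


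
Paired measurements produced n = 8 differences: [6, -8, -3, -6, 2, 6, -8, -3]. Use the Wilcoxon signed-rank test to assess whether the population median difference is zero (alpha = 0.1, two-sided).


Step 1: Drop any zero differences (none here) and take |d_i|.
|d| = [6, 8, 3, 6, 2, 6, 8, 3]
Step 2: Midrank |d_i| (ties get averaged ranks).
ranks: |6|->5, |8|->7.5, |3|->2.5, |6|->5, |2|->1, |6|->5, |8|->7.5, |3|->2.5
Step 3: Attach original signs; sum ranks with positive sign and with negative sign.
W+ = 5 + 1 + 5 = 11
W- = 7.5 + 2.5 + 5 + 7.5 + 2.5 = 25
(Check: W+ + W- = 36 should equal n(n+1)/2 = 36.)
Step 4: Test statistic W = min(W+, W-) = 11.
Step 5: Ties in |d|, so use the tie-corrected normal approximation.
        E[W] = n(n+1)/4 = 8*9/4 = 18.
        Tie groups: |d|=3 (t=2), |d|=6 (t=3), |d|=8 (t=2); sum(t^3 - t) = 36.
        Var[W] = n(n+1)(2n+1)/24 - sum(t^3-t)/48 = 1224/24 - 36/48 = 50.25.
        z = (W - E[W]) / sqrt(Var[W]) = (11 - 18) / 7.0887 = -0.9875.
        Two-sided p = 2*Phi(z) = 0.323405.
Step 6: alpha = 0.1. fail to reject H0.

W+ = 11, W- = 25, W = min = 11, p = 0.323405, fail to reject H0.


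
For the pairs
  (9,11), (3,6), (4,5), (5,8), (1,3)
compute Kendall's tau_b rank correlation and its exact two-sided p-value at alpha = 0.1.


Step 1: Enumerate the 10 unordered pairs (i,j) with i<j and classify each by sign(x_j-x_i) * sign(y_j-y_i).
  (1,2):dx=-6,dy=-5->C; (1,3):dx=-5,dy=-6->C; (1,4):dx=-4,dy=-3->C; (1,5):dx=-8,dy=-8->C
  (2,3):dx=+1,dy=-1->D; (2,4):dx=+2,dy=+2->C; (2,5):dx=-2,dy=-3->C; (3,4):dx=+1,dy=+3->C
  (3,5):dx=-3,dy=-2->C; (4,5):dx=-4,dy=-5->C
Step 2: C = 9, D = 1, total pairs = 10.
Step 3: tau = (C - D)/(n(n-1)/2) = (9 - 1)/10 = 0.800000.
Step 4: Exact two-sided p-value (enumerate n! = 120 permutations of y under H0): p = 0.083333.
Step 5: alpha = 0.1. reject H0.

tau_b = 0.8000 (C=9, D=1), p = 0.083333, reject H0.


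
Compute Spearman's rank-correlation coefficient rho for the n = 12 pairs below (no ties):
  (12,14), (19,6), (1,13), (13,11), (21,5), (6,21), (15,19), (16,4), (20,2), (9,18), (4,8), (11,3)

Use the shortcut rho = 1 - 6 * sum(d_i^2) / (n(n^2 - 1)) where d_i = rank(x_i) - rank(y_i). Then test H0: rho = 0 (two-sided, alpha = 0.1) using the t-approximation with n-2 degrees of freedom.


Step 1: Rank x and y separately (midranks; no ties here).
rank(x): 12->6, 19->10, 1->1, 13->7, 21->12, 6->3, 15->8, 16->9, 20->11, 9->4, 4->2, 11->5
rank(y): 14->9, 6->5, 13->8, 11->7, 5->4, 21->12, 19->11, 4->3, 2->1, 18->10, 8->6, 3->2
Step 2: d_i = R_x(i) - R_y(i); compute d_i^2.
  (6-9)^2=9, (10-5)^2=25, (1-8)^2=49, (7-7)^2=0, (12-4)^2=64, (3-12)^2=81, (8-11)^2=9, (9-3)^2=36, (11-1)^2=100, (4-10)^2=36, (2-6)^2=16, (5-2)^2=9
sum(d^2) = 434.
Step 3: rho = 1 - 6*434 / (12*(12^2 - 1)) = 1 - 2604/1716 = -0.517483.
Step 4: Under H0, t = rho * sqrt((n-2)/(1-rho^2)) = -1.9124 ~ t(10).
Step 5: Two-sided p-value from the t-distribution with 10 df = 0.084869.
Step 6: alpha = 0.1. reject H0.

rho = -0.5175, p = 0.084869, reject H0 at alpha = 0.1.


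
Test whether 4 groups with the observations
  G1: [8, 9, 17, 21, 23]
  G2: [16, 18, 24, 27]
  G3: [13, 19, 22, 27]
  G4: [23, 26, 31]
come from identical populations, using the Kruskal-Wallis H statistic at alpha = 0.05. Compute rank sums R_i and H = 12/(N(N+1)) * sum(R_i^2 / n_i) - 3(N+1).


Step 1: Combine all N = 16 observations and assign midranks.
sorted (value, group, rank): (8,G1,1), (9,G1,2), (13,G3,3), (16,G2,4), (17,G1,5), (18,G2,6), (19,G3,7), (21,G1,8), (22,G3,9), (23,G1,10.5), (23,G4,10.5), (24,G2,12), (26,G4,13), (27,G2,14.5), (27,G3,14.5), (31,G4,16)
Step 2: Sum ranks within each group.
R_1 = 26.5 (n_1 = 5)
R_2 = 36.5 (n_2 = 4)
R_3 = 33.5 (n_3 = 4)
R_4 = 39.5 (n_4 = 3)
Step 3: H = 12/(N(N+1)) * sum(R_i^2/n_i) - 3(N+1)
     = 12/(16*17) * (26.5^2/5 + 36.5^2/4 + 33.5^2/4 + 39.5^2/3) - 3*17
     = 0.044118 * 1274.16 - 51
     = 5.212868.
Step 4: Ties present; correction factor C = 1 - 12/(16^3 - 16) = 0.997059. Corrected H = 5.212868 / 0.997059 = 5.228245.
Step 5: Under H0, H ~ chi^2(3); p-value = 0.155827.
Step 6: alpha = 0.05. fail to reject H0.

H = 5.2282, df = 3, p = 0.155827, fail to reject H0.


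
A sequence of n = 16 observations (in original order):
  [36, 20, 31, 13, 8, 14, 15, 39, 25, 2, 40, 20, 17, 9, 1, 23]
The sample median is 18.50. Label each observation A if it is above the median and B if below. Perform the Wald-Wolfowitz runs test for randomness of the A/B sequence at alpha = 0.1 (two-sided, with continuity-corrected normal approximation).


Step 1: Compute median = 18.50; label A = above, B = below.
Labels in order: AAABBBBAABAABBBA  (n_A = 8, n_B = 8)
Step 2: Count runs R = 7.
Step 3: Under H0 (random ordering), E[R] = 2*n_A*n_B/(n_A+n_B) + 1 = 2*8*8/16 + 1 = 9.0000.
        Var[R] = 2*n_A*n_B*(2*n_A*n_B - n_A - n_B) / ((n_A+n_B)^2 * (n_A+n_B-1)) = 14336/3840 = 3.7333.
        SD[R] = 1.9322.
Step 4: Continuity-corrected z = (R + 0.5 - E[R]) / SD[R] = (7 + 0.5 - 9.0000) / 1.9322 = -0.7763.
Step 5: Two-sided p-value via normal approximation = 2*(1 - Phi(|z|)) = 0.437558.
Step 6: alpha = 0.1. fail to reject H0.

R = 7, z = -0.7763, p = 0.437558, fail to reject H0.


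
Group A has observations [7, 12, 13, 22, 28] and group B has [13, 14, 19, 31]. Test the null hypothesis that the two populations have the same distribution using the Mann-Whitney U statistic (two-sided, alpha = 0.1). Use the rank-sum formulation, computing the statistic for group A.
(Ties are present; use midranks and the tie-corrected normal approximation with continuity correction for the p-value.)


Step 1: Combine and sort all 9 observations; assign midranks.
sorted (value, group): (7,X), (12,X), (13,X), (13,Y), (14,Y), (19,Y), (22,X), (28,X), (31,Y)
ranks: 7->1, 12->2, 13->3.5, 13->3.5, 14->5, 19->6, 22->7, 28->8, 31->9
Step 2: Rank sum for X: R1 = 1 + 2 + 3.5 + 7 + 8 = 21.5.
Step 3: U_X = R1 - n1(n1+1)/2 = 21.5 - 5*6/2 = 21.5 - 15 = 6.5.
       U_Y = n1*n2 - U_X = 20 - 6.5 = 13.5.
Step 4: Ties are present, so use the tie-corrected normal approximation (with continuity correction) for the p-value.
Step 5: p-value = 0.460558; compare to alpha = 0.1. fail to reject H0.

U_X = 6.5, p = 0.460558, fail to reject H0 at alpha = 0.1.


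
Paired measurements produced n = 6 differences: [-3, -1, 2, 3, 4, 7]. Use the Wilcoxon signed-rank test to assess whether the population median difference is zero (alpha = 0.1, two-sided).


Step 1: Drop any zero differences (none here) and take |d_i|.
|d| = [3, 1, 2, 3, 4, 7]
Step 2: Midrank |d_i| (ties get averaged ranks).
ranks: |3|->3.5, |1|->1, |2|->2, |3|->3.5, |4|->5, |7|->6
Step 3: Attach original signs; sum ranks with positive sign and with negative sign.
W+ = 2 + 3.5 + 5 + 6 = 16.5
W- = 3.5 + 1 = 4.5
(Check: W+ + W- = 21 should equal n(n+1)/2 = 21.)
Step 4: Test statistic W = min(W+, W-) = 4.5.
Step 5: Ties in |d|, so use the tie-corrected normal approximation.
        E[W] = n(n+1)/4 = 6*7/4 = 10.5.
        Tie groups: |d|=3 (t=2); sum(t^3 - t) = 6.
        Var[W] = n(n+1)(2n+1)/24 - sum(t^3-t)/48 = 546/24 - 6/48 = 22.625.
        z = (W - E[W]) / sqrt(Var[W]) = (4.5 - 10.5) / 4.7566 = -1.2614.
        Two-sided p = 2*Phi(z) = 0.207160.
Step 6: alpha = 0.1. fail to reject H0.

W+ = 16.5, W- = 4.5, W = min = 4.5, p = 0.207160, fail to reject H0.


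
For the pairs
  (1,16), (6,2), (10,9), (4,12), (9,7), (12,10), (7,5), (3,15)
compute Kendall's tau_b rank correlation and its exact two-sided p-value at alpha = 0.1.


Step 1: Enumerate the 28 unordered pairs (i,j) with i<j and classify each by sign(x_j-x_i) * sign(y_j-y_i).
  (1,2):dx=+5,dy=-14->D; (1,3):dx=+9,dy=-7->D; (1,4):dx=+3,dy=-4->D; (1,5):dx=+8,dy=-9->D
  (1,6):dx=+11,dy=-6->D; (1,7):dx=+6,dy=-11->D; (1,8):dx=+2,dy=-1->D; (2,3):dx=+4,dy=+7->C
  (2,4):dx=-2,dy=+10->D; (2,5):dx=+3,dy=+5->C; (2,6):dx=+6,dy=+8->C; (2,7):dx=+1,dy=+3->C
  (2,8):dx=-3,dy=+13->D; (3,4):dx=-6,dy=+3->D; (3,5):dx=-1,dy=-2->C; (3,6):dx=+2,dy=+1->C
  (3,7):dx=-3,dy=-4->C; (3,8):dx=-7,dy=+6->D; (4,5):dx=+5,dy=-5->D; (4,6):dx=+8,dy=-2->D
  (4,7):dx=+3,dy=-7->D; (4,8):dx=-1,dy=+3->D; (5,6):dx=+3,dy=+3->C; (5,7):dx=-2,dy=-2->C
  (5,8):dx=-6,dy=+8->D; (6,7):dx=-5,dy=-5->C; (6,8):dx=-9,dy=+5->D; (7,8):dx=-4,dy=+10->D
Step 2: C = 10, D = 18, total pairs = 28.
Step 3: tau = (C - D)/(n(n-1)/2) = (10 - 18)/28 = -0.285714.
Step 4: Exact two-sided p-value (enumerate n! = 40320 permutations of y under H0): p = 0.398760.
Step 5: alpha = 0.1. fail to reject H0.

tau_b = -0.2857 (C=10, D=18), p = 0.398760, fail to reject H0.


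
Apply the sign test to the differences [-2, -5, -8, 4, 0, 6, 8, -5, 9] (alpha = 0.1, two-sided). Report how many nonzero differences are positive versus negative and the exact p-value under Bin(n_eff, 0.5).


Step 1: Discard zero differences. Original n = 9; n_eff = number of nonzero differences = 8.
Nonzero differences (with sign): -2, -5, -8, +4, +6, +8, -5, +9
Step 2: Count signs: positive = 4, negative = 4.
Step 3: Under H0: P(positive) = 0.5, so the number of positives S ~ Bin(8, 0.5).
Step 4: Two-sided exact p-value = sum of Bin(8,0.5) probabilities at or below the observed probability = 1.000000.
Step 5: alpha = 0.1. fail to reject H0.

n_eff = 8, pos = 4, neg = 4, p = 1.000000, fail to reject H0.


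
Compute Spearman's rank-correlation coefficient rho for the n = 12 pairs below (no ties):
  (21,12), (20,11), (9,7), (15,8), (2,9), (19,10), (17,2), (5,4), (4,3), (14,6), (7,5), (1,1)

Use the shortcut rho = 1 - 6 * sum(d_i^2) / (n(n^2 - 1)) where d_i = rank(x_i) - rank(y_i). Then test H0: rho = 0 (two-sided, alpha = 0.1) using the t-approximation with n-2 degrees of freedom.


Step 1: Rank x and y separately (midranks; no ties here).
rank(x): 21->12, 20->11, 9->6, 15->8, 2->2, 19->10, 17->9, 5->4, 4->3, 14->7, 7->5, 1->1
rank(y): 12->12, 11->11, 7->7, 8->8, 9->9, 10->10, 2->2, 4->4, 3->3, 6->6, 5->5, 1->1
Step 2: d_i = R_x(i) - R_y(i); compute d_i^2.
  (12-12)^2=0, (11-11)^2=0, (6-7)^2=1, (8-8)^2=0, (2-9)^2=49, (10-10)^2=0, (9-2)^2=49, (4-4)^2=0, (3-3)^2=0, (7-6)^2=1, (5-5)^2=0, (1-1)^2=0
sum(d^2) = 100.
Step 3: rho = 1 - 6*100 / (12*(12^2 - 1)) = 1 - 600/1716 = 0.650350.
Step 4: Under H0, t = rho * sqrt((n-2)/(1-rho^2)) = 2.7073 ~ t(10).
Step 5: Two-sided p-value from the t-distribution with 10 df = 0.022034.
Step 6: alpha = 0.1. reject H0.

rho = 0.6503, p = 0.022034, reject H0 at alpha = 0.1.


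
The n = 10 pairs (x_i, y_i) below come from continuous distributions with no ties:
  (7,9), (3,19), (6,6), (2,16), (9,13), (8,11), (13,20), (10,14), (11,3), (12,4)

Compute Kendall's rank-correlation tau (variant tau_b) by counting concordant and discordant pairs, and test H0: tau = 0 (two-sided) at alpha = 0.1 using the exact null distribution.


Step 1: Enumerate the 45 unordered pairs (i,j) with i<j and classify each by sign(x_j-x_i) * sign(y_j-y_i).
  (1,2):dx=-4,dy=+10->D; (1,3):dx=-1,dy=-3->C; (1,4):dx=-5,dy=+7->D; (1,5):dx=+2,dy=+4->C
  (1,6):dx=+1,dy=+2->C; (1,7):dx=+6,dy=+11->C; (1,8):dx=+3,dy=+5->C; (1,9):dx=+4,dy=-6->D
  (1,10):dx=+5,dy=-5->D; (2,3):dx=+3,dy=-13->D; (2,4):dx=-1,dy=-3->C; (2,5):dx=+6,dy=-6->D
  (2,6):dx=+5,dy=-8->D; (2,7):dx=+10,dy=+1->C; (2,8):dx=+7,dy=-5->D; (2,9):dx=+8,dy=-16->D
  (2,10):dx=+9,dy=-15->D; (3,4):dx=-4,dy=+10->D; (3,5):dx=+3,dy=+7->C; (3,6):dx=+2,dy=+5->C
  (3,7):dx=+7,dy=+14->C; (3,8):dx=+4,dy=+8->C; (3,9):dx=+5,dy=-3->D; (3,10):dx=+6,dy=-2->D
  (4,5):dx=+7,dy=-3->D; (4,6):dx=+6,dy=-5->D; (4,7):dx=+11,dy=+4->C; (4,8):dx=+8,dy=-2->D
  (4,9):dx=+9,dy=-13->D; (4,10):dx=+10,dy=-12->D; (5,6):dx=-1,dy=-2->C; (5,7):dx=+4,dy=+7->C
  (5,8):dx=+1,dy=+1->C; (5,9):dx=+2,dy=-10->D; (5,10):dx=+3,dy=-9->D; (6,7):dx=+5,dy=+9->C
  (6,8):dx=+2,dy=+3->C; (6,9):dx=+3,dy=-8->D; (6,10):dx=+4,dy=-7->D; (7,8):dx=-3,dy=-6->C
  (7,9):dx=-2,dy=-17->C; (7,10):dx=-1,dy=-16->C; (8,9):dx=+1,dy=-11->D; (8,10):dx=+2,dy=-10->D
  (9,10):dx=+1,dy=+1->C
Step 2: C = 21, D = 24, total pairs = 45.
Step 3: tau = (C - D)/(n(n-1)/2) = (21 - 24)/45 = -0.066667.
Step 4: Exact two-sided p-value (enumerate n! = 3628800 permutations of y under H0): p = 0.861801.
Step 5: alpha = 0.1. fail to reject H0.

tau_b = -0.0667 (C=21, D=24), p = 0.861801, fail to reject H0.


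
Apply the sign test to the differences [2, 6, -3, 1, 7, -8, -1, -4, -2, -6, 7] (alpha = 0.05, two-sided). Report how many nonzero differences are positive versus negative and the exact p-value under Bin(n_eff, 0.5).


Step 1: Discard zero differences. Original n = 11; n_eff = number of nonzero differences = 11.
Nonzero differences (with sign): +2, +6, -3, +1, +7, -8, -1, -4, -2, -6, +7
Step 2: Count signs: positive = 5, negative = 6.
Step 3: Under H0: P(positive) = 0.5, so the number of positives S ~ Bin(11, 0.5).
Step 4: Two-sided exact p-value = sum of Bin(11,0.5) probabilities at or below the observed probability = 1.000000.
Step 5: alpha = 0.05. fail to reject H0.

n_eff = 11, pos = 5, neg = 6, p = 1.000000, fail to reject H0.


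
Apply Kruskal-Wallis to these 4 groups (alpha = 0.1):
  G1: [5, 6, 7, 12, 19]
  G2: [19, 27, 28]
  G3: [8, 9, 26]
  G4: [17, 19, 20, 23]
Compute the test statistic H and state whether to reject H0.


Step 1: Combine all N = 15 observations and assign midranks.
sorted (value, group, rank): (5,G1,1), (6,G1,2), (7,G1,3), (8,G3,4), (9,G3,5), (12,G1,6), (17,G4,7), (19,G1,9), (19,G2,9), (19,G4,9), (20,G4,11), (23,G4,12), (26,G3,13), (27,G2,14), (28,G2,15)
Step 2: Sum ranks within each group.
R_1 = 21 (n_1 = 5)
R_2 = 38 (n_2 = 3)
R_3 = 22 (n_3 = 3)
R_4 = 39 (n_4 = 4)
Step 3: H = 12/(N(N+1)) * sum(R_i^2/n_i) - 3(N+1)
     = 12/(15*16) * (21^2/5 + 38^2/3 + 22^2/3 + 39^2/4) - 3*16
     = 0.050000 * 1111.12 - 48
     = 7.555833.
Step 4: Ties present; correction factor C = 1 - 24/(15^3 - 15) = 0.992857. Corrected H = 7.555833 / 0.992857 = 7.610192.
Step 5: Under H0, H ~ chi^2(3); p-value = 0.054794.
Step 6: alpha = 0.1. reject H0.

H = 7.6102, df = 3, p = 0.054794, reject H0.


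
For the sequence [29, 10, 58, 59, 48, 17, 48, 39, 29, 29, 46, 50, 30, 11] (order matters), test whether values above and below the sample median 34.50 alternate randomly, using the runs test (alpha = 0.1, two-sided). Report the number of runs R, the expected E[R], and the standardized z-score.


Step 1: Compute median = 34.50; label A = above, B = below.
Labels in order: BBAAABAABBAABB  (n_A = 7, n_B = 7)
Step 2: Count runs R = 7.
Step 3: Under H0 (random ordering), E[R] = 2*n_A*n_B/(n_A+n_B) + 1 = 2*7*7/14 + 1 = 8.0000.
        Var[R] = 2*n_A*n_B*(2*n_A*n_B - n_A - n_B) / ((n_A+n_B)^2 * (n_A+n_B-1)) = 8232/2548 = 3.2308.
        SD[R] = 1.7974.
Step 4: Continuity-corrected z = (R + 0.5 - E[R]) / SD[R] = (7 + 0.5 - 8.0000) / 1.7974 = -0.2782.
Step 5: Two-sided p-value via normal approximation = 2*(1 - Phi(|z|)) = 0.780879.
Step 6: alpha = 0.1. fail to reject H0.

R = 7, z = -0.2782, p = 0.780879, fail to reject H0.


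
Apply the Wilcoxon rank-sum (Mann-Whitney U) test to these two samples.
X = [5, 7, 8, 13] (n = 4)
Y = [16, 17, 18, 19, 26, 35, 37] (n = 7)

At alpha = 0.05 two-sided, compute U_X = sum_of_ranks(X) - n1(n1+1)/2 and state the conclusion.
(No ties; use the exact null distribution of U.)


Step 1: Combine and sort all 11 observations; assign midranks.
sorted (value, group): (5,X), (7,X), (8,X), (13,X), (16,Y), (17,Y), (18,Y), (19,Y), (26,Y), (35,Y), (37,Y)
ranks: 5->1, 7->2, 8->3, 13->4, 16->5, 17->6, 18->7, 19->8, 26->9, 35->10, 37->11
Step 2: Rank sum for X: R1 = 1 + 2 + 3 + 4 = 10.
Step 3: U_X = R1 - n1(n1+1)/2 = 10 - 4*5/2 = 10 - 10 = 0.
       U_Y = n1*n2 - U_X = 28 - 0 = 28.
Step 4: No ties, so the exact null distribution of U (based on enumerating the C(11,4) = 330 equally likely rank assignments) gives the two-sided p-value.
Step 5: p-value = 0.006061; compare to alpha = 0.05. reject H0.

U_X = 0, p = 0.006061, reject H0 at alpha = 0.05.


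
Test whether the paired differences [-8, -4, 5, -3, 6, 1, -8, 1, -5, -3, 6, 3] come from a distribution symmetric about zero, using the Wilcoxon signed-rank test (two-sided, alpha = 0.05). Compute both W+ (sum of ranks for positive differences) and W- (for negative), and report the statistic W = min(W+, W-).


Step 1: Drop any zero differences (none here) and take |d_i|.
|d| = [8, 4, 5, 3, 6, 1, 8, 1, 5, 3, 6, 3]
Step 2: Midrank |d_i| (ties get averaged ranks).
ranks: |8|->11.5, |4|->6, |5|->7.5, |3|->4, |6|->9.5, |1|->1.5, |8|->11.5, |1|->1.5, |5|->7.5, |3|->4, |6|->9.5, |3|->4
Step 3: Attach original signs; sum ranks with positive sign and with negative sign.
W+ = 7.5 + 9.5 + 1.5 + 1.5 + 9.5 + 4 = 33.5
W- = 11.5 + 6 + 4 + 11.5 + 7.5 + 4 = 44.5
(Check: W+ + W- = 78 should equal n(n+1)/2 = 78.)
Step 4: Test statistic W = min(W+, W-) = 33.5.
Step 5: Ties in |d|, so use the tie-corrected normal approximation.
        E[W] = n(n+1)/4 = 12*13/4 = 39.
        Tie groups: |d|=1 (t=2), |d|=3 (t=3), |d|=5 (t=2), |d|=6 (t=2), |d|=8 (t=2); sum(t^3 - t) = 48.
        Var[W] = n(n+1)(2n+1)/24 - sum(t^3-t)/48 = 3900/24 - 48/48 = 161.5.
        z = (W - E[W]) / sqrt(Var[W]) = (33.5 - 39) / 12.7083 = -0.4328.
        Two-sided p = 2*Phi(z) = 0.665168.
Step 6: alpha = 0.05. fail to reject H0.

W+ = 33.5, W- = 44.5, W = min = 33.5, p = 0.665168, fail to reject H0.


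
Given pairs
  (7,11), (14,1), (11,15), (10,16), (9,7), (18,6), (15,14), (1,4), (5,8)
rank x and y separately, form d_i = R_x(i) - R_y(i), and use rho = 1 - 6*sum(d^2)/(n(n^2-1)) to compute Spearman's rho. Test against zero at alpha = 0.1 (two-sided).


Step 1: Rank x and y separately (midranks; no ties here).
rank(x): 7->3, 14->7, 11->6, 10->5, 9->4, 18->9, 15->8, 1->1, 5->2
rank(y): 11->6, 1->1, 15->8, 16->9, 7->4, 6->3, 14->7, 4->2, 8->5
Step 2: d_i = R_x(i) - R_y(i); compute d_i^2.
  (3-6)^2=9, (7-1)^2=36, (6-8)^2=4, (5-9)^2=16, (4-4)^2=0, (9-3)^2=36, (8-7)^2=1, (1-2)^2=1, (2-5)^2=9
sum(d^2) = 112.
Step 3: rho = 1 - 6*112 / (9*(9^2 - 1)) = 1 - 672/720 = 0.066667.
Step 4: Under H0, t = rho * sqrt((n-2)/(1-rho^2)) = 0.1768 ~ t(7).
Step 5: Two-sided p-value from the t-distribution with 7 df = 0.864690.
Step 6: alpha = 0.1. fail to reject H0.

rho = 0.0667, p = 0.864690, fail to reject H0 at alpha = 0.1.


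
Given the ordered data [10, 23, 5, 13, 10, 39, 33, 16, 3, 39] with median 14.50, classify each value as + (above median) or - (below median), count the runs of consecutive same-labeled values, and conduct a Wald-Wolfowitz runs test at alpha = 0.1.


Step 1: Compute median = 14.50; label A = above, B = below.
Labels in order: BABBBAAABA  (n_A = 5, n_B = 5)
Step 2: Count runs R = 6.
Step 3: Under H0 (random ordering), E[R] = 2*n_A*n_B/(n_A+n_B) + 1 = 2*5*5/10 + 1 = 6.0000.
        Var[R] = 2*n_A*n_B*(2*n_A*n_B - n_A - n_B) / ((n_A+n_B)^2 * (n_A+n_B-1)) = 2000/900 = 2.2222.
        SD[R] = 1.4907.
Step 4: R = E[R], so z = 0 with no continuity correction.
Step 5: Two-sided p-value via normal approximation = 2*(1 - Phi(|z|)) = 1.000000.
Step 6: alpha = 0.1. fail to reject H0.

R = 6, z = 0.0000, p = 1.000000, fail to reject H0.


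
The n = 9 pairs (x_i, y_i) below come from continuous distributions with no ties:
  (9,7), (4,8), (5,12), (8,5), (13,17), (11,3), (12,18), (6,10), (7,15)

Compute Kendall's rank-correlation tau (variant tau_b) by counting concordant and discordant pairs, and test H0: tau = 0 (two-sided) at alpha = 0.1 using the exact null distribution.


Step 1: Enumerate the 36 unordered pairs (i,j) with i<j and classify each by sign(x_j-x_i) * sign(y_j-y_i).
  (1,2):dx=-5,dy=+1->D; (1,3):dx=-4,dy=+5->D; (1,4):dx=-1,dy=-2->C; (1,5):dx=+4,dy=+10->C
  (1,6):dx=+2,dy=-4->D; (1,7):dx=+3,dy=+11->C; (1,8):dx=-3,dy=+3->D; (1,9):dx=-2,dy=+8->D
  (2,3):dx=+1,dy=+4->C; (2,4):dx=+4,dy=-3->D; (2,5):dx=+9,dy=+9->C; (2,6):dx=+7,dy=-5->D
  (2,7):dx=+8,dy=+10->C; (2,8):dx=+2,dy=+2->C; (2,9):dx=+3,dy=+7->C; (3,4):dx=+3,dy=-7->D
  (3,5):dx=+8,dy=+5->C; (3,6):dx=+6,dy=-9->D; (3,7):dx=+7,dy=+6->C; (3,8):dx=+1,dy=-2->D
  (3,9):dx=+2,dy=+3->C; (4,5):dx=+5,dy=+12->C; (4,6):dx=+3,dy=-2->D; (4,7):dx=+4,dy=+13->C
  (4,8):dx=-2,dy=+5->D; (4,9):dx=-1,dy=+10->D; (5,6):dx=-2,dy=-14->C; (5,7):dx=-1,dy=+1->D
  (5,8):dx=-7,dy=-7->C; (5,9):dx=-6,dy=-2->C; (6,7):dx=+1,dy=+15->C; (6,8):dx=-5,dy=+7->D
  (6,9):dx=-4,dy=+12->D; (7,8):dx=-6,dy=-8->C; (7,9):dx=-5,dy=-3->C; (8,9):dx=+1,dy=+5->C
Step 2: C = 20, D = 16, total pairs = 36.
Step 3: tau = (C - D)/(n(n-1)/2) = (20 - 16)/36 = 0.111111.
Step 4: Exact two-sided p-value (enumerate n! = 362880 permutations of y under H0): p = 0.761414.
Step 5: alpha = 0.1. fail to reject H0.

tau_b = 0.1111 (C=20, D=16), p = 0.761414, fail to reject H0.


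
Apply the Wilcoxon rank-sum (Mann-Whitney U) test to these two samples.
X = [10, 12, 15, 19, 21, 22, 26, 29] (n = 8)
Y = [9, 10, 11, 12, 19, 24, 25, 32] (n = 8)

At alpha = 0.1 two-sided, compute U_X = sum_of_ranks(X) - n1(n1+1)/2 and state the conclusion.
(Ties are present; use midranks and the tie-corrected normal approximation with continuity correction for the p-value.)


Step 1: Combine and sort all 16 observations; assign midranks.
sorted (value, group): (9,Y), (10,X), (10,Y), (11,Y), (12,X), (12,Y), (15,X), (19,X), (19,Y), (21,X), (22,X), (24,Y), (25,Y), (26,X), (29,X), (32,Y)
ranks: 9->1, 10->2.5, 10->2.5, 11->4, 12->5.5, 12->5.5, 15->7, 19->8.5, 19->8.5, 21->10, 22->11, 24->12, 25->13, 26->14, 29->15, 32->16
Step 2: Rank sum for X: R1 = 2.5 + 5.5 + 7 + 8.5 + 10 + 11 + 14 + 15 = 73.5.
Step 3: U_X = R1 - n1(n1+1)/2 = 73.5 - 8*9/2 = 73.5 - 36 = 37.5.
       U_Y = n1*n2 - U_X = 64 - 37.5 = 26.5.
Step 4: Ties are present, so use the tie-corrected normal approximation (with continuity correction) for the p-value.
Step 5: p-value = 0.598703; compare to alpha = 0.1. fail to reject H0.

U_X = 37.5, p = 0.598703, fail to reject H0 at alpha = 0.1.


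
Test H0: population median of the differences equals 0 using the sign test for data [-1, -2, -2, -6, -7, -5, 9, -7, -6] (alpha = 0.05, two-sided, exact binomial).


Step 1: Discard zero differences. Original n = 9; n_eff = number of nonzero differences = 9.
Nonzero differences (with sign): -1, -2, -2, -6, -7, -5, +9, -7, -6
Step 2: Count signs: positive = 1, negative = 8.
Step 3: Under H0: P(positive) = 0.5, so the number of positives S ~ Bin(9, 0.5).
Step 4: Two-sided exact p-value = sum of Bin(9,0.5) probabilities at or below the observed probability = 0.039062.
Step 5: alpha = 0.05. reject H0.

n_eff = 9, pos = 1, neg = 8, p = 0.039062, reject H0.


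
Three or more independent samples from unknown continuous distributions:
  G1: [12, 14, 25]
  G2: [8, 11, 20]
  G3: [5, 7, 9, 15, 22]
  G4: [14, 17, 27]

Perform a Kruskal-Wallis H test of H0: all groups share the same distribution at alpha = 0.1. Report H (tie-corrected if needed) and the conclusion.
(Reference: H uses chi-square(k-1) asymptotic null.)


Step 1: Combine all N = 14 observations and assign midranks.
sorted (value, group, rank): (5,G3,1), (7,G3,2), (8,G2,3), (9,G3,4), (11,G2,5), (12,G1,6), (14,G1,7.5), (14,G4,7.5), (15,G3,9), (17,G4,10), (20,G2,11), (22,G3,12), (25,G1,13), (27,G4,14)
Step 2: Sum ranks within each group.
R_1 = 26.5 (n_1 = 3)
R_2 = 19 (n_2 = 3)
R_3 = 28 (n_3 = 5)
R_4 = 31.5 (n_4 = 3)
Step 3: H = 12/(N(N+1)) * sum(R_i^2/n_i) - 3(N+1)
     = 12/(14*15) * (26.5^2/3 + 19^2/3 + 28^2/5 + 31.5^2/3) - 3*15
     = 0.057143 * 841.967 - 45
     = 3.112381.
Step 4: Ties present; correction factor C = 1 - 6/(14^3 - 14) = 0.997802. Corrected H = 3.112381 / 0.997802 = 3.119236.
Step 5: Under H0, H ~ chi^2(3); p-value = 0.373604.
Step 6: alpha = 0.1. fail to reject H0.

H = 3.1192, df = 3, p = 0.373604, fail to reject H0.


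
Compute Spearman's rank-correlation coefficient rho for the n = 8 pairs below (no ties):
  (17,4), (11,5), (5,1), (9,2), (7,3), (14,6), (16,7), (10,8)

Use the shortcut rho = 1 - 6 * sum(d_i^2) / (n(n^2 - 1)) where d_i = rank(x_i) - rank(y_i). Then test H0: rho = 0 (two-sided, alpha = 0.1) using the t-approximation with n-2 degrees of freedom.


Step 1: Rank x and y separately (midranks; no ties here).
rank(x): 17->8, 11->5, 5->1, 9->3, 7->2, 14->6, 16->7, 10->4
rank(y): 4->4, 5->5, 1->1, 2->2, 3->3, 6->6, 7->7, 8->8
Step 2: d_i = R_x(i) - R_y(i); compute d_i^2.
  (8-4)^2=16, (5-5)^2=0, (1-1)^2=0, (3-2)^2=1, (2-3)^2=1, (6-6)^2=0, (7-7)^2=0, (4-8)^2=16
sum(d^2) = 34.
Step 3: rho = 1 - 6*34 / (8*(8^2 - 1)) = 1 - 204/504 = 0.595238.
Step 4: Under H0, t = rho * sqrt((n-2)/(1-rho^2)) = 1.8145 ~ t(6).
Step 5: Two-sided p-value from the t-distribution with 6 df = 0.119530.
Step 6: alpha = 0.1. fail to reject H0.

rho = 0.5952, p = 0.119530, fail to reject H0 at alpha = 0.1.


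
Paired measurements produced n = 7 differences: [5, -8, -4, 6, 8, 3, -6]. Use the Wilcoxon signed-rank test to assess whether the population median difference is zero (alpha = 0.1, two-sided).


Step 1: Drop any zero differences (none here) and take |d_i|.
|d| = [5, 8, 4, 6, 8, 3, 6]
Step 2: Midrank |d_i| (ties get averaged ranks).
ranks: |5|->3, |8|->6.5, |4|->2, |6|->4.5, |8|->6.5, |3|->1, |6|->4.5
Step 3: Attach original signs; sum ranks with positive sign and with negative sign.
W+ = 3 + 4.5 + 6.5 + 1 = 15
W- = 6.5 + 2 + 4.5 = 13
(Check: W+ + W- = 28 should equal n(n+1)/2 = 28.)
Step 4: Test statistic W = min(W+, W-) = 13.
Step 5: Ties in |d|, so use the tie-corrected normal approximation.
        E[W] = n(n+1)/4 = 7*8/4 = 14.
        Tie groups: |d|=6 (t=2), |d|=8 (t=2); sum(t^3 - t) = 12.
        Var[W] = n(n+1)(2n+1)/24 - sum(t^3-t)/48 = 840/24 - 12/48 = 34.75.
        z = (W - E[W]) / sqrt(Var[W]) = (13 - 14) / 5.8949 = -0.1696.
        Two-sided p = 2*Phi(z) = 0.865295.
Step 6: alpha = 0.1. fail to reject H0.

W+ = 15, W- = 13, W = min = 13, p = 0.865295, fail to reject H0.


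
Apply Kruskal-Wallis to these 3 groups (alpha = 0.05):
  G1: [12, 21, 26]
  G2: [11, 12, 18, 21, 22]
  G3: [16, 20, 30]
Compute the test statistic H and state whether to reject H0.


Step 1: Combine all N = 11 observations and assign midranks.
sorted (value, group, rank): (11,G2,1), (12,G1,2.5), (12,G2,2.5), (16,G3,4), (18,G2,5), (20,G3,6), (21,G1,7.5), (21,G2,7.5), (22,G2,9), (26,G1,10), (30,G3,11)
Step 2: Sum ranks within each group.
R_1 = 20 (n_1 = 3)
R_2 = 25 (n_2 = 5)
R_3 = 21 (n_3 = 3)
Step 3: H = 12/(N(N+1)) * sum(R_i^2/n_i) - 3(N+1)
     = 12/(11*12) * (20^2/3 + 25^2/5 + 21^2/3) - 3*12
     = 0.090909 * 405.333 - 36
     = 0.848485.
Step 4: Ties present; correction factor C = 1 - 12/(11^3 - 11) = 0.990909. Corrected H = 0.848485 / 0.990909 = 0.856269.
Step 5: Under H0, H ~ chi^2(2); p-value = 0.651724.
Step 6: alpha = 0.05. fail to reject H0.

H = 0.8563, df = 2, p = 0.651724, fail to reject H0.


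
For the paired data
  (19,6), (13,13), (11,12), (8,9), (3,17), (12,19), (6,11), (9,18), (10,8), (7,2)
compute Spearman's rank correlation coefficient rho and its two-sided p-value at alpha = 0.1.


Step 1: Rank x and y separately (midranks; no ties here).
rank(x): 19->10, 13->9, 11->7, 8->4, 3->1, 12->8, 6->2, 9->5, 10->6, 7->3
rank(y): 6->2, 13->7, 12->6, 9->4, 17->8, 19->10, 11->5, 18->9, 8->3, 2->1
Step 2: d_i = R_x(i) - R_y(i); compute d_i^2.
  (10-2)^2=64, (9-7)^2=4, (7-6)^2=1, (4-4)^2=0, (1-8)^2=49, (8-10)^2=4, (2-5)^2=9, (5-9)^2=16, (6-3)^2=9, (3-1)^2=4
sum(d^2) = 160.
Step 3: rho = 1 - 6*160 / (10*(10^2 - 1)) = 1 - 960/990 = 0.030303.
Step 4: Under H0, t = rho * sqrt((n-2)/(1-rho^2)) = 0.0857 ~ t(8).
Step 5: Two-sided p-value from the t-distribution with 8 df = 0.933773.
Step 6: alpha = 0.1. fail to reject H0.

rho = 0.0303, p = 0.933773, fail to reject H0 at alpha = 0.1.


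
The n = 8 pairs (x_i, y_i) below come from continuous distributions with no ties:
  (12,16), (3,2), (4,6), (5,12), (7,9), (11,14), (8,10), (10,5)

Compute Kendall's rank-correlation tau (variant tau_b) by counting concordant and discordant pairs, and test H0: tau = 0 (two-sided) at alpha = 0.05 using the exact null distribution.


Step 1: Enumerate the 28 unordered pairs (i,j) with i<j and classify each by sign(x_j-x_i) * sign(y_j-y_i).
  (1,2):dx=-9,dy=-14->C; (1,3):dx=-8,dy=-10->C; (1,4):dx=-7,dy=-4->C; (1,5):dx=-5,dy=-7->C
  (1,6):dx=-1,dy=-2->C; (1,7):dx=-4,dy=-6->C; (1,8):dx=-2,dy=-11->C; (2,3):dx=+1,dy=+4->C
  (2,4):dx=+2,dy=+10->C; (2,5):dx=+4,dy=+7->C; (2,6):dx=+8,dy=+12->C; (2,7):dx=+5,dy=+8->C
  (2,8):dx=+7,dy=+3->C; (3,4):dx=+1,dy=+6->C; (3,5):dx=+3,dy=+3->C; (3,6):dx=+7,dy=+8->C
  (3,7):dx=+4,dy=+4->C; (3,8):dx=+6,dy=-1->D; (4,5):dx=+2,dy=-3->D; (4,6):dx=+6,dy=+2->C
  (4,7):dx=+3,dy=-2->D; (4,8):dx=+5,dy=-7->D; (5,6):dx=+4,dy=+5->C; (5,7):dx=+1,dy=+1->C
  (5,8):dx=+3,dy=-4->D; (6,7):dx=-3,dy=-4->C; (6,8):dx=-1,dy=-9->C; (7,8):dx=+2,dy=-5->D
Step 2: C = 22, D = 6, total pairs = 28.
Step 3: tau = (C - D)/(n(n-1)/2) = (22 - 6)/28 = 0.571429.
Step 4: Exact two-sided p-value (enumerate n! = 40320 permutations of y under H0): p = 0.061012.
Step 5: alpha = 0.05. fail to reject H0.

tau_b = 0.5714 (C=22, D=6), p = 0.061012, fail to reject H0.


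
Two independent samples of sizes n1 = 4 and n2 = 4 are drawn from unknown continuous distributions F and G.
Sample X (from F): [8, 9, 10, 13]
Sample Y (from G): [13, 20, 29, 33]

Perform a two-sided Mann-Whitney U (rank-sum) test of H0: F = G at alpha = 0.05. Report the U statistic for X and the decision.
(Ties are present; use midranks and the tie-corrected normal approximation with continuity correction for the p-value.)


Step 1: Combine and sort all 8 observations; assign midranks.
sorted (value, group): (8,X), (9,X), (10,X), (13,X), (13,Y), (20,Y), (29,Y), (33,Y)
ranks: 8->1, 9->2, 10->3, 13->4.5, 13->4.5, 20->6, 29->7, 33->8
Step 2: Rank sum for X: R1 = 1 + 2 + 3 + 4.5 = 10.5.
Step 3: U_X = R1 - n1(n1+1)/2 = 10.5 - 4*5/2 = 10.5 - 10 = 0.5.
       U_Y = n1*n2 - U_X = 16 - 0.5 = 15.5.
Step 4: Ties are present, so use the tie-corrected normal approximation (with continuity correction) for the p-value.
Step 5: p-value = 0.042066; compare to alpha = 0.05. reject H0.

U_X = 0.5, p = 0.042066, reject H0 at alpha = 0.05.


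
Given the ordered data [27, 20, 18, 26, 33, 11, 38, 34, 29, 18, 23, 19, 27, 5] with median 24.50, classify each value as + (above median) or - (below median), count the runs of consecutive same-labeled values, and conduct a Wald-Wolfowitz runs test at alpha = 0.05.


Step 1: Compute median = 24.50; label A = above, B = below.
Labels in order: ABBAABAAABBBAB  (n_A = 7, n_B = 7)
Step 2: Count runs R = 8.
Step 3: Under H0 (random ordering), E[R] = 2*n_A*n_B/(n_A+n_B) + 1 = 2*7*7/14 + 1 = 8.0000.
        Var[R] = 2*n_A*n_B*(2*n_A*n_B - n_A - n_B) / ((n_A+n_B)^2 * (n_A+n_B-1)) = 8232/2548 = 3.2308.
        SD[R] = 1.7974.
Step 4: R = E[R], so z = 0 with no continuity correction.
Step 5: Two-sided p-value via normal approximation = 2*(1 - Phi(|z|)) = 1.000000.
Step 6: alpha = 0.05. fail to reject H0.

R = 8, z = 0.0000, p = 1.000000, fail to reject H0.


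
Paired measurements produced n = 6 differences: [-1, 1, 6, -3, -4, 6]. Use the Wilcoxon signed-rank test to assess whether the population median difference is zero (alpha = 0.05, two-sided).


Step 1: Drop any zero differences (none here) and take |d_i|.
|d| = [1, 1, 6, 3, 4, 6]
Step 2: Midrank |d_i| (ties get averaged ranks).
ranks: |1|->1.5, |1|->1.5, |6|->5.5, |3|->3, |4|->4, |6|->5.5
Step 3: Attach original signs; sum ranks with positive sign and with negative sign.
W+ = 1.5 + 5.5 + 5.5 = 12.5
W- = 1.5 + 3 + 4 = 8.5
(Check: W+ + W- = 21 should equal n(n+1)/2 = 21.)
Step 4: Test statistic W = min(W+, W-) = 8.5.
Step 5: Ties in |d|, so use the tie-corrected normal approximation.
        E[W] = n(n+1)/4 = 6*7/4 = 10.5.
        Tie groups: |d|=1 (t=2), |d|=6 (t=2); sum(t^3 - t) = 12.
        Var[W] = n(n+1)(2n+1)/24 - sum(t^3-t)/48 = 546/24 - 12/48 = 22.5.
        z = (W - E[W]) / sqrt(Var[W]) = (8.5 - 10.5) / 4.7434 = -0.4216.
        Two-sided p = 2*Phi(z) = 0.673290.
Step 6: alpha = 0.05. fail to reject H0.

W+ = 12.5, W- = 8.5, W = min = 8.5, p = 0.673290, fail to reject H0.


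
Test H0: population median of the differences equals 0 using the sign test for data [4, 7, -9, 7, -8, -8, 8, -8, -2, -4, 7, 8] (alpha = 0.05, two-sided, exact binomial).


Step 1: Discard zero differences. Original n = 12; n_eff = number of nonzero differences = 12.
Nonzero differences (with sign): +4, +7, -9, +7, -8, -8, +8, -8, -2, -4, +7, +8
Step 2: Count signs: positive = 6, negative = 6.
Step 3: Under H0: P(positive) = 0.5, so the number of positives S ~ Bin(12, 0.5).
Step 4: Two-sided exact p-value = sum of Bin(12,0.5) probabilities at or below the observed probability = 1.000000.
Step 5: alpha = 0.05. fail to reject H0.

n_eff = 12, pos = 6, neg = 6, p = 1.000000, fail to reject H0.


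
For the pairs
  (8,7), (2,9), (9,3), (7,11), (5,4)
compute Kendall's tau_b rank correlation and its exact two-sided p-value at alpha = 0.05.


Step 1: Enumerate the 10 unordered pairs (i,j) with i<j and classify each by sign(x_j-x_i) * sign(y_j-y_i).
  (1,2):dx=-6,dy=+2->D; (1,3):dx=+1,dy=-4->D; (1,4):dx=-1,dy=+4->D; (1,5):dx=-3,dy=-3->C
  (2,3):dx=+7,dy=-6->D; (2,4):dx=+5,dy=+2->C; (2,5):dx=+3,dy=-5->D; (3,4):dx=-2,dy=+8->D
  (3,5):dx=-4,dy=+1->D; (4,5):dx=-2,dy=-7->C
Step 2: C = 3, D = 7, total pairs = 10.
Step 3: tau = (C - D)/(n(n-1)/2) = (3 - 7)/10 = -0.400000.
Step 4: Exact two-sided p-value (enumerate n! = 120 permutations of y under H0): p = 0.483333.
Step 5: alpha = 0.05. fail to reject H0.

tau_b = -0.4000 (C=3, D=7), p = 0.483333, fail to reject H0.


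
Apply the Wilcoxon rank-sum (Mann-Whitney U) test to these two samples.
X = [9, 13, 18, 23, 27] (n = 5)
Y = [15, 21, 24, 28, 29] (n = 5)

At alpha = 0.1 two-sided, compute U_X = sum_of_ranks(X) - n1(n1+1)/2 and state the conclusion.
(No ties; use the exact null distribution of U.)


Step 1: Combine and sort all 10 observations; assign midranks.
sorted (value, group): (9,X), (13,X), (15,Y), (18,X), (21,Y), (23,X), (24,Y), (27,X), (28,Y), (29,Y)
ranks: 9->1, 13->2, 15->3, 18->4, 21->5, 23->6, 24->7, 27->8, 28->9, 29->10
Step 2: Rank sum for X: R1 = 1 + 2 + 4 + 6 + 8 = 21.
Step 3: U_X = R1 - n1(n1+1)/2 = 21 - 5*6/2 = 21 - 15 = 6.
       U_Y = n1*n2 - U_X = 25 - 6 = 19.
Step 4: No ties, so the exact null distribution of U (based on enumerating the C(10,5) = 252 equally likely rank assignments) gives the two-sided p-value.
Step 5: p-value = 0.222222; compare to alpha = 0.1. fail to reject H0.

U_X = 6, p = 0.222222, fail to reject H0 at alpha = 0.1.


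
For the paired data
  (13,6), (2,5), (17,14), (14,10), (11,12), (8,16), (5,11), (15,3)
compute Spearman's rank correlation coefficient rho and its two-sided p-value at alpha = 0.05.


Step 1: Rank x and y separately (midranks; no ties here).
rank(x): 13->5, 2->1, 17->8, 14->6, 11->4, 8->3, 5->2, 15->7
rank(y): 6->3, 5->2, 14->7, 10->4, 12->6, 16->8, 11->5, 3->1
Step 2: d_i = R_x(i) - R_y(i); compute d_i^2.
  (5-3)^2=4, (1-2)^2=1, (8-7)^2=1, (6-4)^2=4, (4-6)^2=4, (3-8)^2=25, (2-5)^2=9, (7-1)^2=36
sum(d^2) = 84.
Step 3: rho = 1 - 6*84 / (8*(8^2 - 1)) = 1 - 504/504 = 0.000000.
Step 4: Under H0, t = rho * sqrt((n-2)/(1-rho^2)) = 0.0000 ~ t(6).
Step 5: Two-sided p-value from the t-distribution with 6 df = 1.000000.
Step 6: alpha = 0.05. fail to reject H0.

rho = 0.0000, p = 1.000000, fail to reject H0 at alpha = 0.05.


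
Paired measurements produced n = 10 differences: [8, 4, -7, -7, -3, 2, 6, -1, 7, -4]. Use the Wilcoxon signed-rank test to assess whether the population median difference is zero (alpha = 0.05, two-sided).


Step 1: Drop any zero differences (none here) and take |d_i|.
|d| = [8, 4, 7, 7, 3, 2, 6, 1, 7, 4]
Step 2: Midrank |d_i| (ties get averaged ranks).
ranks: |8|->10, |4|->4.5, |7|->8, |7|->8, |3|->3, |2|->2, |6|->6, |1|->1, |7|->8, |4|->4.5
Step 3: Attach original signs; sum ranks with positive sign and with negative sign.
W+ = 10 + 4.5 + 2 + 6 + 8 = 30.5
W- = 8 + 8 + 3 + 1 + 4.5 = 24.5
(Check: W+ + W- = 55 should equal n(n+1)/2 = 55.)
Step 4: Test statistic W = min(W+, W-) = 24.5.
Step 5: Ties in |d|, so use the tie-corrected normal approximation.
        E[W] = n(n+1)/4 = 10*11/4 = 27.5.
        Tie groups: |d|=4 (t=2), |d|=7 (t=3); sum(t^3 - t) = 30.
        Var[W] = n(n+1)(2n+1)/24 - sum(t^3-t)/48 = 2310/24 - 30/48 = 95.625.
        z = (W - E[W]) / sqrt(Var[W]) = (24.5 - 27.5) / 9.7788 = -0.3068.
        Two-sided p = 2*Phi(z) = 0.759006.
Step 6: alpha = 0.05. fail to reject H0.

W+ = 30.5, W- = 24.5, W = min = 24.5, p = 0.759006, fail to reject H0.
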